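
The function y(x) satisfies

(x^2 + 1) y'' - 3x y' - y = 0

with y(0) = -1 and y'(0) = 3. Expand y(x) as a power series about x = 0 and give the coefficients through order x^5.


Ansatz: y(x) = sum_{n>=0} a_n x^n, so y'(x) = sum_{n>=1} n a_n x^(n-1) and y''(x) = sum_{n>=2} n(n-1) a_n x^(n-2).
Substitute into P(x) y'' + Q(x) y' + R(x) y = 0 with P(x) = x^2 + 1, Q(x) = -3x, R(x) = -1, and match powers of x.
Initial conditions: a_0 = -1, a_1 = 3.
Setting the coefficient of each power of x to zero and solving order by order (substituting the coefficients already found):
  x^0: 2 a_2 - a_0 = 0  ->  2 a_2 = a_0 = -1  ->  a_2 = -1/2
  x^1: 6 a_3 - 4 a_1 = 0  ->  6 a_3 = 4 a_1 = 12  ->  a_3 = 2
  x^2: 12 a_4 - 5 a_2 = 0  ->  12 a_4 = 5 a_2 = -5/2  ->  a_4 = -5/24
  x^3: 20 a_5 - 4 a_3 = 0  ->  20 a_5 = 4 a_3 = 8  ->  a_5 = 2/5
Truncated series: y(x) = -1 + 3 x - (1/2) x^2 + 2 x^3 - (5/24) x^4 + (2/5) x^5 + O(x^6).

a_0 = -1; a_1 = 3; a_2 = -1/2; a_3 = 2; a_4 = -5/24; a_5 = 2/5


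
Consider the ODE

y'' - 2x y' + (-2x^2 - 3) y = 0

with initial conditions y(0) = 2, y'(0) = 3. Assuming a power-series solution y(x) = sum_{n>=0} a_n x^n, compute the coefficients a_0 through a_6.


Ansatz: y(x) = sum_{n>=0} a_n x^n, so y'(x) = sum_{n>=1} n a_n x^(n-1) and y''(x) = sum_{n>=2} n(n-1) a_n x^(n-2).
Substitute into P(x) y'' + Q(x) y' + R(x) y = 0 with P(x) = 1, Q(x) = -2x, R(x) = -2x^2 - 3, and match powers of x.
Initial conditions: a_0 = 2, a_1 = 3.
Setting the coefficient of each power of x to zero and solving order by order (substituting the coefficients already found):
  x^0: 2 a_2 - 3 a_0 = 0  ->  2 a_2 = 3 a_0 = 6  ->  a_2 = 3
  x^1: 6 a_3 - 5 a_1 = 0  ->  6 a_3 = 5 a_1 = 15  ->  a_3 = 5/2
  x^2: 12 a_4 - 7 a_2 - 2 a_0 = 0  ->  12 a_4 = 7 a_2 + 2 a_0 = 25  ->  a_4 = 25/12
  x^3: 20 a_5 - 9 a_3 - 2 a_1 = 0  ->  20 a_5 = 9 a_3 + 2 a_1 = 57/2  ->  a_5 = 57/40
  x^4: 30 a_6 - 11 a_4 - 2 a_2 = 0  ->  30 a_6 = 11 a_4 + 2 a_2 = 347/12  ->  a_6 = 347/360
Truncated series: y(x) = 2 + 3 x + 3 x^2 + (5/2) x^3 + (25/12) x^4 + (57/40) x^5 + (347/360) x^6 + O(x^7).

a_0 = 2; a_1 = 3; a_2 = 3; a_3 = 5/2; a_4 = 25/12; a_5 = 57/40; a_6 = 347/360


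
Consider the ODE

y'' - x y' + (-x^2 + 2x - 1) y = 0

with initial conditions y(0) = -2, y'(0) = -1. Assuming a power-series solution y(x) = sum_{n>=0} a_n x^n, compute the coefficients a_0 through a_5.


Ansatz: y(x) = sum_{n>=0} a_n x^n, so y'(x) = sum_{n>=1} n a_n x^(n-1) and y''(x) = sum_{n>=2} n(n-1) a_n x^(n-2).
Substitute into P(x) y'' + Q(x) y' + R(x) y = 0 with P(x) = 1, Q(x) = -x, R(x) = -x^2 + 2x - 1, and match powers of x.
Initial conditions: a_0 = -2, a_1 = -1.
Setting the coefficient of each power of x to zero and solving order by order (substituting the coefficients already found):
  x^0: 2 a_2 - a_0 = 0  ->  2 a_2 = a_0 = -2  ->  a_2 = -1
  x^1: 6 a_3 - 2 a_1 + 2 a_0 = 0  ->  6 a_3 = 2 a_1 - 2 a_0 = 2  ->  a_3 = 1/3
  x^2: 12 a_4 - 3 a_2 + 2 a_1 - a_0 = 0  ->  12 a_4 = 3 a_2 - 2 a_1 + a_0 = -3  ->  a_4 = -1/4
  x^3: 20 a_5 - 4 a_3 + 2 a_2 - a_1 = 0  ->  20 a_5 = 4 a_3 - 2 a_2 + a_1 = 7/3  ->  a_5 = 7/60
Truncated series: y(x) = -2 - x - x^2 + (1/3) x^3 - (1/4) x^4 + (7/60) x^5 + O(x^6).

a_0 = -2; a_1 = -1; a_2 = -1; a_3 = 1/3; a_4 = -1/4; a_5 = 7/60


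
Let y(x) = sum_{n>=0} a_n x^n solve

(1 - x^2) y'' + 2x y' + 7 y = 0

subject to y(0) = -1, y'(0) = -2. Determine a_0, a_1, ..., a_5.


Ansatz: y(x) = sum_{n>=0} a_n x^n, so y'(x) = sum_{n>=1} n a_n x^(n-1) and y''(x) = sum_{n>=2} n(n-1) a_n x^(n-2).
Substitute into P(x) y'' + Q(x) y' + R(x) y = 0 with P(x) = 1 - x^2, Q(x) = 2x, R(x) = 7, and match powers of x.
Initial conditions: a_0 = -1, a_1 = -2.
Setting the coefficient of each power of x to zero and solving order by order (substituting the coefficients already found):
  x^0: 2 a_2 + 7 a_0 = 0  ->  2 a_2 = -7 a_0 = 7  ->  a_2 = 7/2
  x^1: 6 a_3 + 9 a_1 = 0  ->  6 a_3 = -9 a_1 = 18  ->  a_3 = 3
  x^2: 12 a_4 + 9 a_2 = 0  ->  12 a_4 = -9 a_2 = -63/2  ->  a_4 = -21/8
  x^3: 20 a_5 + 7 a_3 = 0  ->  20 a_5 = -7 a_3 = -21  ->  a_5 = -21/20
Truncated series: y(x) = -1 - 2 x + (7/2) x^2 + 3 x^3 - (21/8) x^4 - (21/20) x^5 + O(x^6).

a_0 = -1; a_1 = -2; a_2 = 7/2; a_3 = 3; a_4 = -21/8; a_5 = -21/20


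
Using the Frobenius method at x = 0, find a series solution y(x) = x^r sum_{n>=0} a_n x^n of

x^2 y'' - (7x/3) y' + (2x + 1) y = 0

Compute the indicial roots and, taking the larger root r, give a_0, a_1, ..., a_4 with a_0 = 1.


Write in Frobenius form y'' + (p(x)/x) y' + (q(x)/x^2) y = 0:
  p(x) = -7/3,  q(x) = 2x + 1.
Indicial equation: r(r-1) + (-7/3) r + (1) = 0 -> roots r_1 = 3, r_2 = 1/3.
Take r = r_1 = 3. Let y(x) = x^r sum_{n>=0} a_n x^n with a_0 = 1.
Substitute y = x^r sum a_n x^n and match x^{r+n}. The recurrence is
  D(n) a_n + 2 a_{n-1} = 0,  where D(n) = (r+n)(r+n-1) + (-7/3)(r+n) + (1).
  a_n = -2 / D(n) * a_{n-1}.
Since the indicial polynomial factors as (r - r_1)(r - r_2), D(n) = (r_1 + n - r_1)(r_1 + n - r_2) = n(n + 8/3).
Evaluating step by step (a_0 = 1):
  n = 1: D(1) = 1(1 + 8/3) = 11/3; numerator = -2(1) = -2; a_1 = (-2)/(11/3) = -6/11
  n = 2: D(2) = 2(2 + 8/3) = 28/3; numerator = -2(-6/11) = 12/11; a_2 = (12/11)/(28/3) = 9/77
  n = 3: D(3) = 3(3 + 8/3) = 17; numerator = -2(9/77) = -18/77; a_3 = (-18/77)/(17) = -18/1309
  n = 4: D(4) = 4(4 + 8/3) = 80/3; numerator = -2(-18/1309) = 36/1309; a_4 = (36/1309)/(80/3) = 27/26180

r = 3; a_0 = 1; a_1 = -6/11; a_2 = 9/77; a_3 = -18/1309; a_4 = 27/26180


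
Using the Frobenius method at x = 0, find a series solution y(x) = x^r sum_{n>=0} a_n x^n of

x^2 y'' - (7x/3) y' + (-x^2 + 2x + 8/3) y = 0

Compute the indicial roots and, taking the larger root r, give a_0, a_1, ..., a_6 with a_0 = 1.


Write in Frobenius form y'' + (p(x)/x) y' + (q(x)/x^2) y = 0:
  p(x) = -7/3,  q(x) = -x^2 + 2x + 8/3.
Indicial equation: r(r-1) + (-7/3) r + (8/3) = 0 -> roots r_1 = 2, r_2 = 4/3.
Take r = r_1 = 2. Let y(x) = x^r sum_{n>=0} a_n x^n with a_0 = 1.
Substitute y = x^r sum a_n x^n and match x^{r+n}. The recurrence is
  D(n) a_n + 2 a_{n-1} - 1 a_{n-2} = 0,  where D(n) = (r+n)(r+n-1) + (-7/3)(r+n) + (8/3).
  a_n = [-2 a_{n-1} + 1 a_{n-2}] / D(n).
Since the indicial polynomial factors as (r - r_1)(r - r_2), D(n) = (r_1 + n - r_1)(r_1 + n - r_2) = n(n + 2/3).
Evaluating step by step (a_0 = 1):
  n = 1: D(1) = 1(1 + 2/3) = 5/3; numerator = -2(1) = -2; a_1 = (-2)/(5/3) = -6/5
  n = 2: D(2) = 2(2 + 2/3) = 16/3; numerator = -2(-6/5) + 1(1) = 17/5; a_2 = (17/5)/(16/3) = 51/80
  n = 3: D(3) = 3(3 + 2/3) = 11; numerator = -2(51/80) + 1(-6/5) = -99/40; a_3 = (-99/40)/(11) = -9/40
  n = 4: D(4) = 4(4 + 2/3) = 56/3; numerator = -2(-9/40) + 1(51/80) = 87/80; a_4 = (87/80)/(56/3) = 261/4480
  n = 5: D(5) = 5(5 + 2/3) = 85/3; numerator = -2(261/4480) + 1(-9/40) = -153/448; a_5 = (-153/448)/(85/3) = -27/2240
  n = 6: D(6) = 6(6 + 2/3) = 40; numerator = -2(-27/2240) + 1(261/4480) = 369/4480; a_6 = (369/4480)/(40) = 369/179200

r = 2; a_0 = 1; a_1 = -6/5; a_2 = 51/80; a_3 = -9/40; a_4 = 261/4480; a_5 = -27/2240; a_6 = 369/179200


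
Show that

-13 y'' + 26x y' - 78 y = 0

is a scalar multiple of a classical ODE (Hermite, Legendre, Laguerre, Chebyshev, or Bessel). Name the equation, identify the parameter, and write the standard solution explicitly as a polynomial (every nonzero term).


All three coefficients share the factor -13; dividing through by -13 gives  y'' - 2x y' + 6 y = 0.
This matches the Hermite equation y'' - 2x y' + 2n y = 0 with 2n = 6, so n = 3; the polynomial solution is H_3(x).
With y = sum_k a_k x^k, matching x^k gives (k+2)(k+1) a_{k+2} = 2(k - n) a_k = 2(k - 3) a_k. The right side vanishes at k = 3, so the series with the parity of 3 terminates at degree 3.
Standard normalization: leading coefficient of H_n is 2^n, so a_3 = 2^3 = 8. Work downward with a_k = (k+1)(k+2) a_{k+2} / (2(k - n)):
  a_1 = (2)(3)(8) / (2(1 - 3)) = 48/(-4) = -12
Hence H_3(x) = 8 x^3 - 12 x.

H_3(x); series = 8 x^3 - 12 x


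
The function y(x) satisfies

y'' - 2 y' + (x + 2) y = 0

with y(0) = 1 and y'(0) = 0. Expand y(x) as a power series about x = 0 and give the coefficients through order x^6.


Ansatz: y(x) = sum_{n>=0} a_n x^n, so y'(x) = sum_{n>=1} n a_n x^(n-1) and y''(x) = sum_{n>=2} n(n-1) a_n x^(n-2).
Substitute into P(x) y'' + Q(x) y' + R(x) y = 0 with P(x) = 1, Q(x) = -2, R(x) = x + 2, and match powers of x.
Initial conditions: a_0 = 1, a_1 = 0.
Setting the coefficient of each power of x to zero and solving order by order (substituting the coefficients already found):
  x^0: 2 a_2 - 2 a_1 + 2 a_0 = 0  ->  2 a_2 = 2 a_1 - 2 a_0 = -2  ->  a_2 = -1
  x^1: 6 a_3 - 4 a_2 + 2 a_1 + a_0 = 0  ->  6 a_3 = 4 a_2 - 2 a_1 - a_0 = -5  ->  a_3 = -5/6
  x^2: 12 a_4 - 6 a_3 + 2 a_2 + a_1 = 0  ->  12 a_4 = 6 a_3 - 2 a_2 - a_1 = -3  ->  a_4 = -1/4
  x^3: 20 a_5 - 8 a_4 + 2 a_3 + a_2 = 0  ->  20 a_5 = 8 a_4 - 2 a_3 - a_2 = 2/3  ->  a_5 = 1/30
  x^4: 30 a_6 - 10 a_5 + 2 a_4 + a_3 = 0  ->  30 a_6 = 10 a_5 - 2 a_4 - a_3 = 5/3  ->  a_6 = 1/18
Truncated series: y(x) = 1 - x^2 - (5/6) x^3 - (1/4) x^4 + (1/30) x^5 + (1/18) x^6 + O(x^7).

a_0 = 1; a_1 = 0; a_2 = -1; a_3 = -5/6; a_4 = -1/4; a_5 = 1/30; a_6 = 1/18


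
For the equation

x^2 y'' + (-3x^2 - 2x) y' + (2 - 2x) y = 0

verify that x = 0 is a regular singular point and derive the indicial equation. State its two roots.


Divide by x^2 to reach normal form y'' + P_1(x) y' + P_2(x) y = 0 with P_1(x) = -3 - 2/x and P_2(x) = -2/x + 2/x^2.
x = 0 is a singular point because the y'-coefficient -3 - 2/x has a pole at x = 0 and the y-coefficient -2/x + 2/x^2 has a pole at x = 0.
It is a regular singular point because x P_1(x) = p(x) = -3x - 2 and x^2 P_2(x) = q(x) = 2 - 2x are polynomials, hence analytic at x = 0.
p(0) = -2,  q(0) = 2.
Indicial equation: r(r-1) + p(0) r + q(0) = 0, i.e. r^2 + (p(0) - 1) r + q(0) = 0, i.e. r^2 - 3 r + 2 = 0.
Discriminant: (-3)^2 - 4(2) = 1, so r = (3 ± 1)/2.
Solving: r_1 = 2, r_2 = 1.

indicial: r^2 - 3 r + 2 = 0; roots r_1 = 2, r_2 = 1


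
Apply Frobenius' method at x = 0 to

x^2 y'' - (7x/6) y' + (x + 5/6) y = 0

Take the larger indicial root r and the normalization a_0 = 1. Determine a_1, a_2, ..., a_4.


Write in Frobenius form y'' + (p(x)/x) y' + (q(x)/x^2) y = 0:
  p(x) = -7/6,  q(x) = x + 5/6.
Indicial equation: r(r-1) + (-7/6) r + (5/6) = 0 -> roots r_1 = 5/3, r_2 = 1/2.
Take r = r_1 = 5/3. Let y(x) = x^r sum_{n>=0} a_n x^n with a_0 = 1.
Substitute y = x^r sum a_n x^n and match x^{r+n}. The recurrence is
  D(n) a_n + 1 a_{n-1} = 0,  where D(n) = (r+n)(r+n-1) + (-7/6)(r+n) + (5/6).
  a_n = -1 / D(n) * a_{n-1}.
Since the indicial polynomial factors as (r - r_1)(r - r_2), D(n) = (r_1 + n - r_1)(r_1 + n - r_2) = n(n + 7/6).
Evaluating step by step (a_0 = 1):
  n = 1: D(1) = 1(1 + 7/6) = 13/6; numerator = -1(1) = -1; a_1 = (-1)/(13/6) = -6/13
  n = 2: D(2) = 2(2 + 7/6) = 19/3; numerator = -1(-6/13) = 6/13; a_2 = (6/13)/(19/3) = 18/247
  n = 3: D(3) = 3(3 + 7/6) = 25/2; numerator = -1(18/247) = -18/247; a_3 = (-18/247)/(25/2) = -36/6175
  n = 4: D(4) = 4(4 + 7/6) = 62/3; numerator = -1(-36/6175) = 36/6175; a_4 = (36/6175)/(62/3) = 54/191425

r = 5/3; a_0 = 1; a_1 = -6/13; a_2 = 18/247; a_3 = -36/6175; a_4 = 54/191425


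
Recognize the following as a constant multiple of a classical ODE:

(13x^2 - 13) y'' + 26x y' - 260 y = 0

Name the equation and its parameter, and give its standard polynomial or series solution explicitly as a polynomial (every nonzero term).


All three coefficients share the factor -13; dividing through by -13 gives  (1 - x^2) y'' - 2x y' + 20 y = 0.
This matches the Legendre equation (1 - x^2) y'' - 2x y' + n(n+1) y = 0 (note the -2x y' term) with n(n+1) = 20, so n = 4; the polynomial solution is P_4(x).
With y = sum_k a_k x^k, matching x^k gives (k+2)(k+1) a_{k+2} = [k(k+1) - n(n+1)] a_k = (k - 4)(k + 5) a_k. The right side vanishes at k = 4, so the series with the parity of 4 terminates at degree 4.
Standard normalization (P_n(1) = 1): leading coefficient (2n)!/(2^n (n!)^2) = 40320/(16*576) = 35/8, so a_4 = 35/8. Work downward with a_k = (k+1)(k+2) a_{k+2} / ((k - 4)(k + 5)):
  a_2 = (3)(4)(35/8) / ((2 - 4)(2 + 5)) = (105/2)/(-14) = -15/4
  a_0 = (1)(2)(-15/4) / ((0 - 4)(0 + 5)) = (-15/2)/(-20) = 3/8
Hence P_4(x) = 35 x^4/8 - 15 x^2/4 + 3/8.

P_4(x); series = 35 x^4/8 - 15 x^2/4 + 3/8


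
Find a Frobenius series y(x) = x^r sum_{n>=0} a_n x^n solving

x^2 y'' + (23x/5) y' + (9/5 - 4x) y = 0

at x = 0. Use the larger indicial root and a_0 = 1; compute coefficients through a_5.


Write in Frobenius form y'' + (p(x)/x) y' + (q(x)/x^2) y = 0:
  p(x) = 23/5,  q(x) = 9/5 - 4x.
Indicial equation: r(r-1) + (23/5) r + (9/5) = 0 -> roots r_1 = -3/5, r_2 = -3.
Take r = r_1 = -3/5. Let y(x) = x^r sum_{n>=0} a_n x^n with a_0 = 1.
Substitute y = x^r sum a_n x^n and match x^{r+n}. The recurrence is
  D(n) a_n - 4 a_{n-1} = 0,  where D(n) = (r+n)(r+n-1) + (23/5)(r+n) + (9/5).
  a_n = 4 / D(n) * a_{n-1}.
Since the indicial polynomial factors as (r - r_1)(r - r_2), D(n) = (r_1 + n - r_1)(r_1 + n - r_2) = n(n + 12/5).
Evaluating step by step (a_0 = 1):
  n = 1: D(1) = 1(1 + 12/5) = 17/5; numerator = 4(1) = 4; a_1 = (4)/(17/5) = 20/17
  n = 2: D(2) = 2(2 + 12/5) = 44/5; numerator = 4(20/17) = 80/17; a_2 = (80/17)/(44/5) = 100/187
  n = 3: D(3) = 3(3 + 12/5) = 81/5; numerator = 4(100/187) = 400/187; a_3 = (400/187)/(81/5) = 2000/15147
  n = 4: D(4) = 4(4 + 12/5) = 128/5; numerator = 4(2000/15147) = 8000/15147; a_4 = (8000/15147)/(128/5) = 625/30294
  n = 5: D(5) = 5(5 + 12/5) = 37; numerator = 4(625/30294) = 1250/15147; a_5 = (1250/15147)/(37) = 1250/560439

r = -3/5; a_0 = 1; a_1 = 20/17; a_2 = 100/187; a_3 = 2000/15147; a_4 = 625/30294; a_5 = 1250/560439


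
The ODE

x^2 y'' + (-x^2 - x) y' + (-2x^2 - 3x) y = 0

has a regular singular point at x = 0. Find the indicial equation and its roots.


Divide by x^2 to reach normal form y'' + P_1(x) y' + P_2(x) y = 0 with P_1(x) = -1 - 1/x and P_2(x) = -2 - 3/x.
x = 0 is a singular point because the y'-coefficient -1 - 1/x has a pole at x = 0 and the y-coefficient -2 - 3/x has a pole at x = 0.
It is a regular singular point because x P_1(x) = p(x) = -x - 1 and x^2 P_2(x) = q(x) = -2x^2 - 3x are polynomials, hence analytic at x = 0.
p(0) = -1,  q(0) = 0.
Indicial equation: r(r-1) + p(0) r + q(0) = 0, i.e. r^2 + (p(0) - 1) r + q(0) = 0, i.e. r^2 - 2 r = 0.
Discriminant: (-2)^2 - 4(0) = 4, so r = (2 ± 2)/2.
Solving: r_1 = 2, r_2 = 0.

indicial: r^2 - 2 r = 0; roots r_1 = 2, r_2 = 0


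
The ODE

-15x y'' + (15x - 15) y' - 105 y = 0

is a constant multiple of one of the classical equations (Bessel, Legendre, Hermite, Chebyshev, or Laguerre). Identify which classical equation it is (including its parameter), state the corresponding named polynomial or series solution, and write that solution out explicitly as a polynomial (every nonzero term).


All three coefficients share the factor -15; dividing through by -15 gives  x y'' + (1 - x) y' + 7 y = 0.
This matches the Laguerre equation x y'' + (1 - x) y' + n y = 0 with n = 7; the polynomial solution is L_7(x).
With y = sum_k a_k x^k, matching x^k gives (k+1)k a_{k+1} + (k+1) a_{k+1} - k a_k + n a_k = 0, i.e. (k+1)^2 a_{k+1} = (k - n) a_k = (k - 7) a_k. The right side vanishes at k = 7, so the series terminates at degree 7.
Standard normalization L_n(0) = 1 gives a_0 = 1. Work upward with a_{k+1} = (k - 7) a_k / (k+1)^2:
  a_1 = (0 - 7)(1) / 1^2 = -7/1 = -7
  a_2 = (1 - 7)(-7) / 2^2 = 42/4 = 21/2
  a_3 = (2 - 7)(21/2) / 3^2 = (-105/2)/9 = -35/6
  a_4 = (3 - 7)(-35/6) / 4^2 = (70/3)/16 = 35/24
  a_5 = (4 - 7)(35/24) / 5^2 = (-35/8)/25 = -7/40
  a_6 = (5 - 7)(-7/40) / 6^2 = (7/20)/36 = 7/720
  a_7 = (6 - 7)(7/720) / 7^2 = (-7/720)/49 = -1/5040
Hence L_7(x) = -x^7/5040 + 7 x^6/720 - 7 x^5/40 + 35 x^4/24 - 35 x^3/6 + 21 x^2/2 - 7 x + 1.

L_7(x); series = -x^7/5040 + 7 x^6/720 - 7 x^5/40 + 35 x^4/24 - 35 x^3/6 + 21 x^2/2 - 7 x + 1


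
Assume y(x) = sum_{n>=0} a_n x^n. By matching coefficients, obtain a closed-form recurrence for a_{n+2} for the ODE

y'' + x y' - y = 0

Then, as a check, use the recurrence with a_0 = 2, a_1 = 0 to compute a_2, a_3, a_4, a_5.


Substitute y = sum_n a_n x^n.
y''(x) has coefficient (n+2)(n+1) a_{n+2} at x^n;
x y'(x) has coefficient n a_n at x^n (shift);
-y(x) has coefficient -1 a_n at x^n.
Matching x^n: (n+2)(n+1) a_{n+2} + (n - 1) a_n = 0.
Thus a_{n+2} = (-n + 1) / ((n+1)(n+2)) * a_n.

Check with a_0 = 2, a_1 = 0 (apply the recurrence for n = 0, 1, 2, 3): a_0 = 2, a_1 = 0, a_2 = 1, a_3 = 0, a_4 = -1/12, a_5 = 0.

a_(n+2) = (-n + 1) / ((n+1)(n+2)) * a_n; check: a_0 = 2, a_1 = 0, a_2 = 1, a_3 = 0, a_4 = -1/12, a_5 = 0


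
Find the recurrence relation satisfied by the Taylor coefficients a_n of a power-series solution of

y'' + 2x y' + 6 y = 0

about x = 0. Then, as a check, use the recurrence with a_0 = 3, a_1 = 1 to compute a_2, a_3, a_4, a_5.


Substitute y = sum_n a_n x^n.
y''(x) has coefficient (n+2)(n+1) a_{n+2} at x^n;
2 x y'(x) has coefficient 2 n a_n at x^n (shift);
6 y(x) has coefficient 6 a_n at x^n.
Matching x^n: (n+2)(n+1) a_{n+2} + (2n + 6) a_n = 0.
Thus a_{n+2} = (-2n - 6) / ((n+1)(n+2)) * a_n.

Check with a_0 = 3, a_1 = 1 (apply the recurrence for n = 0, 1, 2, 3): a_0 = 3, a_1 = 1, a_2 = -9, a_3 = -4/3, a_4 = 15/2, a_5 = 4/5.

a_(n+2) = (-2n - 6) / ((n+1)(n+2)) * a_n; check: a_0 = 3, a_1 = 1, a_2 = -9, a_3 = -4/3, a_4 = 15/2, a_5 = 4/5


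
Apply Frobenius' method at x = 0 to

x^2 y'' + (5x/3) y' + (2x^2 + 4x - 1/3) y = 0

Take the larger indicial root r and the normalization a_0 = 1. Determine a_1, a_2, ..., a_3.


Write in Frobenius form y'' + (p(x)/x) y' + (q(x)/x^2) y = 0:
  p(x) = 5/3,  q(x) = 2x^2 + 4x - 1/3.
Indicial equation: r(r-1) + (5/3) r + (-1/3) = 0 -> roots r_1 = 1/3, r_2 = -1.
Take r = r_1 = 1/3. Let y(x) = x^r sum_{n>=0} a_n x^n with a_0 = 1.
Substitute y = x^r sum a_n x^n and match x^{r+n}. The recurrence is
  D(n) a_n + 4 a_{n-1} + 2 a_{n-2} = 0,  where D(n) = (r+n)(r+n-1) + (5/3)(r+n) + (-1/3).
  a_n = [-4 a_{n-1} - 2 a_{n-2}] / D(n).
Since the indicial polynomial factors as (r - r_1)(r - r_2), D(n) = (r_1 + n - r_1)(r_1 + n - r_2) = n(n + 4/3).
Evaluating step by step (a_0 = 1):
  n = 1: D(1) = 1(1 + 4/3) = 7/3; numerator = -4(1) = -4; a_1 = (-4)/(7/3) = -12/7
  n = 2: D(2) = 2(2 + 4/3) = 20/3; numerator = -4(-12/7) - 2(1) = 34/7; a_2 = (34/7)/(20/3) = 51/70
  n = 3: D(3) = 3(3 + 4/3) = 13; numerator = -4(51/70) - 2(-12/7) = 18/35; a_3 = (18/35)/(13) = 18/455

r = 1/3; a_0 = 1; a_1 = -12/7; a_2 = 51/70; a_3 = 18/455


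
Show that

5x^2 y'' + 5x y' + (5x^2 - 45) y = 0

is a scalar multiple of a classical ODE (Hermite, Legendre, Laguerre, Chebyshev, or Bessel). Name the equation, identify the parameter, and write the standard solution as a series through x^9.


All three coefficients share the factor 5; dividing through by 5 gives  x^2 y'' + x y' + (x^2 - 9) y = 0.
This matches the Bessel equation x^2 y'' + x y' + (x^2 - nu^2) y = 0 with nu^2 = 9, so nu = 3; the solution bounded at x = 0 is J_3(x).
Frobenius at x = 0: indicial roots ±nu; for r = nu the recurrence k(k + 2nu) c_k = -c_{k-2} gives the standard series J_nu(x) = sum_{k>=0} (-1)^k / (k! (k+nu)!) (x/2)^(2k+nu). Evaluate the first 4 terms:
  k = 0: (-1)^0 / (0! * 3! * 2^3) x^3 = 1/(1*6*8) x^3 = (1/48) x^3
  k = 1: (-1)^1 / (1! * 4! * 2^5) x^5 = -1/(1*24*32) x^5 = (-1/768) x^5
  k = 2: (-1)^2 / (2! * 5! * 2^7) x^7 = 1/(2*120*128) x^7 = (1/30720) x^7
  k = 3: (-1)^3 / (3! * 6! * 2^9) x^9 = -1/(6*720*512) x^9 = (-1/2211840) x^9
Hence J_3(x) = -x^9/2211840 + x^7/30720 - x^5/768 + x^3/48 + ....

J_3(x); series = -x^9/2211840 + x^7/30720 - x^5/768 + x^3/48


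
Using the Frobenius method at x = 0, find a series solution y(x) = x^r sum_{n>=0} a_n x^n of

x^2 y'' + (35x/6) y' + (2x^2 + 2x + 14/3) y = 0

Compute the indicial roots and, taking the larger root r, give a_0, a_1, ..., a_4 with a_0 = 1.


Write in Frobenius form y'' + (p(x)/x) y' + (q(x)/x^2) y = 0:
  p(x) = 35/6,  q(x) = 2x^2 + 2x + 14/3.
Indicial equation: r(r-1) + (35/6) r + (14/3) = 0 -> roots r_1 = -4/3, r_2 = -7/2.
Take r = r_1 = -4/3. Let y(x) = x^r sum_{n>=0} a_n x^n with a_0 = 1.
Substitute y = x^r sum a_n x^n and match x^{r+n}. The recurrence is
  D(n) a_n + 2 a_{n-1} + 2 a_{n-2} = 0,  where D(n) = (r+n)(r+n-1) + (35/6)(r+n) + (14/3).
  a_n = [-2 a_{n-1} - 2 a_{n-2}] / D(n).
Since the indicial polynomial factors as (r - r_1)(r - r_2), D(n) = (r_1 + n - r_1)(r_1 + n - r_2) = n(n + 13/6).
Evaluating step by step (a_0 = 1):
  n = 1: D(1) = 1(1 + 13/6) = 19/6; numerator = -2(1) = -2; a_1 = (-2)/(19/6) = -12/19
  n = 2: D(2) = 2(2 + 13/6) = 25/3; numerator = -2(-12/19) - 2(1) = -14/19; a_2 = (-14/19)/(25/3) = -42/475
  n = 3: D(3) = 3(3 + 13/6) = 31/2; numerator = -2(-42/475) - 2(-12/19) = 36/25; a_3 = (36/25)/(31/2) = 72/775
  n = 4: D(4) = 4(4 + 13/6) = 74/3; numerator = -2(72/775) - 2(-42/475) = -132/14725; a_4 = (-132/14725)/(74/3) = -198/544825

r = -4/3; a_0 = 1; a_1 = -12/19; a_2 = -42/475; a_3 = 72/775; a_4 = -198/544825


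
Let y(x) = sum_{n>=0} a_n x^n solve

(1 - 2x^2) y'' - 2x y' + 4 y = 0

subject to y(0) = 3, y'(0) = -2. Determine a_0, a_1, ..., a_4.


Ansatz: y(x) = sum_{n>=0} a_n x^n, so y'(x) = sum_{n>=1} n a_n x^(n-1) and y''(x) = sum_{n>=2} n(n-1) a_n x^(n-2).
Substitute into P(x) y'' + Q(x) y' + R(x) y = 0 with P(x) = 1 - 2x^2, Q(x) = -2x, R(x) = 4, and match powers of x.
Initial conditions: a_0 = 3, a_1 = -2.
Setting the coefficient of each power of x to zero and solving order by order (substituting the coefficients already found):
  x^0: 2 a_2 + 4 a_0 = 0  ->  2 a_2 = -4 a_0 = -12  ->  a_2 = -6
  x^1: 6 a_3 + 2 a_1 = 0  ->  6 a_3 = -2 a_1 = 4  ->  a_3 = 2/3
  x^2: 12 a_4 - 4 a_2 = 0  ->  12 a_4 = 4 a_2 = -24  ->  a_4 = -2
Truncated series: y(x) = 3 - 2 x - 6 x^2 + (2/3) x^3 - 2 x^4 + O(x^5).

a_0 = 3; a_1 = -2; a_2 = -6; a_3 = 2/3; a_4 = -2


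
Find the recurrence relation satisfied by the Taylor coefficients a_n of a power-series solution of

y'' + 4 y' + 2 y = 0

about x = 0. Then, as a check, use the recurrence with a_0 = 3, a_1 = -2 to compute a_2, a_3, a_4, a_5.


Substitute y = sum_n a_n x^n.
y''(x) has coefficient (n+2)(n+1) a_{n+2} at x^n;
4 y'(x) has coefficient 4 (n+1) a_{n+1} at x^n;
2 y(x) has coefficient 2 a_n at x^n.
Matching x^n: (n+2)(n+1) a_{n+2} + 4 (n+1) a_{n+1} + 2 a_n = 0.
Thus a_{n+2} = [-4 (n+1) a_{n+1} - 2 a_n] / ((n+1)(n+2)).

Check with a_0 = 3, a_1 = -2 (apply the recurrence for n = 0, 1, 2, 3): a_0 = 3, a_1 = -2, a_2 = 1, a_3 = -2/3, a_4 = 1/2, a_5 = -1/3.

a_(n+2) = [-4 (n+1) a_(n+1) - 2 a_n] / ((n+1)(n+2)); check: a_0 = 3, a_1 = -2, a_2 = 1, a_3 = -2/3, a_4 = 1/2, a_5 = -1/3


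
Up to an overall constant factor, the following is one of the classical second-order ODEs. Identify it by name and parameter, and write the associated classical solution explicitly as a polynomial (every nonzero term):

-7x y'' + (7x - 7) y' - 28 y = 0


All three coefficients share the factor -7; dividing through by -7 gives  x y'' + (1 - x) y' + 4 y = 0.
This matches the Laguerre equation x y'' + (1 - x) y' + n y = 0 with n = 4; the polynomial solution is L_4(x).
With y = sum_k a_k x^k, matching x^k gives (k+1)k a_{k+1} + (k+1) a_{k+1} - k a_k + n a_k = 0, i.e. (k+1)^2 a_{k+1} = (k - n) a_k = (k - 4) a_k. The right side vanishes at k = 4, so the series terminates at degree 4.
Standard normalization L_n(0) = 1 gives a_0 = 1. Work upward with a_{k+1} = (k - 4) a_k / (k+1)^2:
  a_1 = (0 - 4)(1) / 1^2 = -4/1 = -4
  a_2 = (1 - 4)(-4) / 2^2 = 12/4 = 3
  a_3 = (2 - 4)(3) / 3^2 = -6/9 = -2/3
  a_4 = (3 - 4)(-2/3) / 4^2 = (2/3)/16 = 1/24
Hence L_4(x) = x^4/24 - 2 x^3/3 + 3 x^2 - 4 x + 1.

L_4(x); series = x^4/24 - 2 x^3/3 + 3 x^2 - 4 x + 1


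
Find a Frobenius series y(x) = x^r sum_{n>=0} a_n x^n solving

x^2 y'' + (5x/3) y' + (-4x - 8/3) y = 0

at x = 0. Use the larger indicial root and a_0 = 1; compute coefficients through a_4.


Write in Frobenius form y'' + (p(x)/x) y' + (q(x)/x^2) y = 0:
  p(x) = 5/3,  q(x) = -4x - 8/3.
Indicial equation: r(r-1) + (5/3) r + (-8/3) = 0 -> roots r_1 = 4/3, r_2 = -2.
Take r = r_1 = 4/3. Let y(x) = x^r sum_{n>=0} a_n x^n with a_0 = 1.
Substitute y = x^r sum a_n x^n and match x^{r+n}. The recurrence is
  D(n) a_n - 4 a_{n-1} = 0,  where D(n) = (r+n)(r+n-1) + (5/3)(r+n) + (-8/3).
  a_n = 4 / D(n) * a_{n-1}.
Since the indicial polynomial factors as (r - r_1)(r - r_2), D(n) = (r_1 + n - r_1)(r_1 + n - r_2) = n(n + 10/3).
Evaluating step by step (a_0 = 1):
  n = 1: D(1) = 1(1 + 10/3) = 13/3; numerator = 4(1) = 4; a_1 = (4)/(13/3) = 12/13
  n = 2: D(2) = 2(2 + 10/3) = 32/3; numerator = 4(12/13) = 48/13; a_2 = (48/13)/(32/3) = 9/26
  n = 3: D(3) = 3(3 + 10/3) = 19; numerator = 4(9/26) = 18/13; a_3 = (18/13)/(19) = 18/247
  n = 4: D(4) = 4(4 + 10/3) = 88/3; numerator = 4(18/247) = 72/247; a_4 = (72/247)/(88/3) = 27/2717

r = 4/3; a_0 = 1; a_1 = 12/13; a_2 = 9/26; a_3 = 18/247; a_4 = 27/2717


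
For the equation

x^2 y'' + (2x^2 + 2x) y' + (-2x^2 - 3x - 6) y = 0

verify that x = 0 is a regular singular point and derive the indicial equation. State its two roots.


Divide by x^2 to reach normal form y'' + P_1(x) y' + P_2(x) y = 0 with P_1(x) = 2 + 2/x and P_2(x) = -2 - 3/x - 6/x^2.
x = 0 is a singular point because the y'-coefficient 2 + 2/x has a pole at x = 0 and the y-coefficient -2 - 3/x - 6/x^2 has a pole at x = 0.
It is a regular singular point because x P_1(x) = p(x) = 2x + 2 and x^2 P_2(x) = q(x) = -2x^2 - 3x - 6 are polynomials, hence analytic at x = 0.
p(0) = 2,  q(0) = -6.
Indicial equation: r(r-1) + p(0) r + q(0) = 0, i.e. r^2 + (p(0) - 1) r + q(0) = 0, i.e. r^2 + 1 r - 6 = 0.
Discriminant: (1)^2 - 4(-6) = 25, so r = (-1 ± 5)/2.
Solving: r_1 = 2, r_2 = -3.

indicial: r^2 + 1 r - 6 = 0; roots r_1 = 2, r_2 = -3


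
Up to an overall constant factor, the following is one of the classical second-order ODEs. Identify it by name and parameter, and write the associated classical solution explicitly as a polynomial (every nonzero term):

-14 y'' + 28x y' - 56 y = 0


All three coefficients share the factor -14; dividing through by -14 gives  y'' - 2x y' + 4 y = 0.
This matches the Hermite equation y'' - 2x y' + 2n y = 0 with 2n = 4, so n = 2; the polynomial solution is H_2(x).
With y = sum_k a_k x^k, matching x^k gives (k+2)(k+1) a_{k+2} = 2(k - n) a_k = 2(k - 2) a_k. The right side vanishes at k = 2, so the series with the parity of 2 terminates at degree 2.
Standard normalization: leading coefficient of H_n is 2^n, so a_2 = 2^2 = 4. Work downward with a_k = (k+1)(k+2) a_{k+2} / (2(k - n)):
  a_0 = (1)(2)(4) / (2(0 - 2)) = 8/(-4) = -2
Hence H_2(x) = 4 x^2 - 2.

H_2(x); series = 4 x^2 - 2


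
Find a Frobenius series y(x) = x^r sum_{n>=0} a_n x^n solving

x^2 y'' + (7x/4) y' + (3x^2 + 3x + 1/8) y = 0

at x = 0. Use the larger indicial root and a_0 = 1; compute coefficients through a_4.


Write in Frobenius form y'' + (p(x)/x) y' + (q(x)/x^2) y = 0:
  p(x) = 7/4,  q(x) = 3x^2 + 3x + 1/8.
Indicial equation: r(r-1) + (7/4) r + (1/8) = 0 -> roots r_1 = -1/4, r_2 = -1/2.
Take r = r_1 = -1/4. Let y(x) = x^r sum_{n>=0} a_n x^n with a_0 = 1.
Substitute y = x^r sum a_n x^n and match x^{r+n}. The recurrence is
  D(n) a_n + 3 a_{n-1} + 3 a_{n-2} = 0,  where D(n) = (r+n)(r+n-1) + (7/4)(r+n) + (1/8).
  a_n = [-3 a_{n-1} - 3 a_{n-2}] / D(n).
Since the indicial polynomial factors as (r - r_1)(r - r_2), D(n) = (r_1 + n - r_1)(r_1 + n - r_2) = n(n + 1/4).
Evaluating step by step (a_0 = 1):
  n = 1: D(1) = 1(1 + 1/4) = 5/4; numerator = -3(1) = -3; a_1 = (-3)/(5/4) = -12/5
  n = 2: D(2) = 2(2 + 1/4) = 9/2; numerator = -3(-12/5) - 3(1) = 21/5; a_2 = (21/5)/(9/2) = 14/15
  n = 3: D(3) = 3(3 + 1/4) = 39/4; numerator = -3(14/15) - 3(-12/5) = 22/5; a_3 = (22/5)/(39/4) = 88/195
  n = 4: D(4) = 4(4 + 1/4) = 17; numerator = -3(88/195) - 3(14/15) = -54/13; a_4 = (-54/13)/(17) = -54/221

r = -1/4; a_0 = 1; a_1 = -12/5; a_2 = 14/15; a_3 = 88/195; a_4 = -54/221


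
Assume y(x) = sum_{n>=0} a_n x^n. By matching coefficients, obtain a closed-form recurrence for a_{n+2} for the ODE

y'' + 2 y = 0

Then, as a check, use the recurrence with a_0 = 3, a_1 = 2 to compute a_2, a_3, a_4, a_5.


Substitute y = sum_n a_n x^n into y'' + (const) y = 0.
y''(x) = sum_{n>=0} (n+2)(n+1) a_{n+2} x^n.
The ODE becomes sum_n [(n+2)(n+1) a_{n+2} + 2 a_n] x^n = 0.
Setting each coefficient to zero gives the recurrence:
  (n+2)(n+1) a_{n+2} + 2 a_n = 0,
  a_{n+2} = -2 / ((n+1)(n+2)) a_n.

Check with a_0 = 3, a_1 = 2 (apply the recurrence for n = 0, 1, 2, 3): a_0 = 3, a_1 = 2, a_2 = -3, a_3 = -2/3, a_4 = 1/2, a_5 = 1/15.

a_{n+2} = -2/((n+1)(n+2)) * a_n; check: a_0 = 3, a_1 = 2, a_2 = -3, a_3 = -2/3, a_4 = 1/2, a_5 = 1/15


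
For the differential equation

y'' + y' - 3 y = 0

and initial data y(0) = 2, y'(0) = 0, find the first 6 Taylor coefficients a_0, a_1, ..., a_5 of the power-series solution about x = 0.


Ansatz: y(x) = sum_{n>=0} a_n x^n, so y'(x) = sum_{n>=1} n a_n x^(n-1) and y''(x) = sum_{n>=2} n(n-1) a_n x^(n-2).
Substitute into P(x) y'' + Q(x) y' + R(x) y = 0 with P(x) = 1, Q(x) = 1, R(x) = -3, and match powers of x.
Initial conditions: a_0 = 2, a_1 = 0.
Setting the coefficient of each power of x to zero and solving order by order (substituting the coefficients already found):
  x^0: 2 a_2 + a_1 - 3 a_0 = 0  ->  2 a_2 = -a_1 + 3 a_0 = 6  ->  a_2 = 3
  x^1: 6 a_3 + 2 a_2 - 3 a_1 = 0  ->  6 a_3 = -2 a_2 + 3 a_1 = -6  ->  a_3 = -1
  x^2: 12 a_4 + 3 a_3 - 3 a_2 = 0  ->  12 a_4 = -3 a_3 + 3 a_2 = 12  ->  a_4 = 1
  x^3: 20 a_5 + 4 a_4 - 3 a_3 = 0  ->  20 a_5 = -4 a_4 + 3 a_3 = -7  ->  a_5 = -7/20
Truncated series: y(x) = 2 + 3 x^2 - x^3 + x^4 - (7/20) x^5 + O(x^6).

a_0 = 2; a_1 = 0; a_2 = 3; a_3 = -1; a_4 = 1; a_5 = -7/20


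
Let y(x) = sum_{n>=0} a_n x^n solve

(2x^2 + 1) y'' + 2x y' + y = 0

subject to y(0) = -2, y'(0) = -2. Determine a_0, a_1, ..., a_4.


Ansatz: y(x) = sum_{n>=0} a_n x^n, so y'(x) = sum_{n>=1} n a_n x^(n-1) and y''(x) = sum_{n>=2} n(n-1) a_n x^(n-2).
Substitute into P(x) y'' + Q(x) y' + R(x) y = 0 with P(x) = 2x^2 + 1, Q(x) = 2x, R(x) = 1, and match powers of x.
Initial conditions: a_0 = -2, a_1 = -2.
Setting the coefficient of each power of x to zero and solving order by order (substituting the coefficients already found):
  x^0: 2 a_2 + a_0 = 0  ->  2 a_2 = -a_0 = 2  ->  a_2 = 1
  x^1: 6 a_3 + 3 a_1 = 0  ->  6 a_3 = -3 a_1 = 6  ->  a_3 = 1
  x^2: 12 a_4 + 9 a_2 = 0  ->  12 a_4 = -9 a_2 = -9  ->  a_4 = -3/4
Truncated series: y(x) = -2 - 2 x + x^2 + x^3 - (3/4) x^4 + O(x^5).

a_0 = -2; a_1 = -2; a_2 = 1; a_3 = 1; a_4 = -3/4


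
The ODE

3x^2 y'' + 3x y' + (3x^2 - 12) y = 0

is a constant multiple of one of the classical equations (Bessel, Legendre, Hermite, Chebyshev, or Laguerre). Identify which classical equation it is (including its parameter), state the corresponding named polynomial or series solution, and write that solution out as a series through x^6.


All three coefficients share the factor 3; dividing through by 3 gives  x^2 y'' + x y' + (x^2 - 4) y = 0.
This matches the Bessel equation x^2 y'' + x y' + (x^2 - nu^2) y = 0 with nu^2 = 4, so nu = 2; the solution bounded at x = 0 is J_2(x).
Frobenius at x = 0: indicial roots ±nu; for r = nu the recurrence k(k + 2nu) c_k = -c_{k-2} gives the standard series J_nu(x) = sum_{k>=0} (-1)^k / (k! (k+nu)!) (x/2)^(2k+nu). Evaluate the first 3 terms:
  k = 0: (-1)^0 / (0! * 2! * 2^2) x^2 = 1/(1*2*4) x^2 = (1/8) x^2
  k = 1: (-1)^1 / (1! * 3! * 2^4) x^4 = -1/(1*6*16) x^4 = (-1/96) x^4
  k = 2: (-1)^2 / (2! * 4! * 2^6) x^6 = 1/(2*24*64) x^6 = (1/3072) x^6
Hence J_2(x) = x^6/3072 - x^4/96 + x^2/8 + ....

J_2(x); series = x^6/3072 - x^4/96 + x^2/8


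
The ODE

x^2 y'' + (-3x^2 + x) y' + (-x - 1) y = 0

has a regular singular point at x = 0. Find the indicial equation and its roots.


Divide by x^2 to reach normal form y'' + P_1(x) y' + P_2(x) y = 0 with P_1(x) = -3 + 1/x and P_2(x) = -1/x - 1/x^2.
x = 0 is a singular point because the y'-coefficient -3 + 1/x has a pole at x = 0 and the y-coefficient -1/x - 1/x^2 has a pole at x = 0.
It is a regular singular point because x P_1(x) = p(x) = 1 - 3x and x^2 P_2(x) = q(x) = -x - 1 are polynomials, hence analytic at x = 0.
p(0) = 1,  q(0) = -1.
Indicial equation: r(r-1) + p(0) r + q(0) = 0, i.e. r^2 + (p(0) - 1) r + q(0) = 0, i.e. r^2 - 1 = 0.
Discriminant: (0)^2 - 4(-1) = 4, so r = (0 ± 2)/2.
Solving: r_1 = 1, r_2 = -1.

indicial: r^2 - 1 = 0; roots r_1 = 1, r_2 = -1


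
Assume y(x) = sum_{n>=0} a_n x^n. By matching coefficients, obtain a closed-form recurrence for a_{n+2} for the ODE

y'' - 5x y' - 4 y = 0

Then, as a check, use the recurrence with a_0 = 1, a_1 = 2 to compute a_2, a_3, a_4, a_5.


Substitute y = sum_n a_n x^n.
y''(x) has coefficient (n+2)(n+1) a_{n+2} at x^n;
-5 x y'(x) has coefficient -5 n a_n at x^n (shift);
-4 y(x) has coefficient -4 a_n at x^n.
Matching x^n: (n+2)(n+1) a_{n+2} + (-5n - 4) a_n = 0.
Thus a_{n+2} = (5n + 4) / ((n+1)(n+2)) * a_n.

Check with a_0 = 1, a_1 = 2 (apply the recurrence for n = 0, 1, 2, 3): a_0 = 1, a_1 = 2, a_2 = 2, a_3 = 3, a_4 = 7/3, a_5 = 57/20.

a_(n+2) = (5n + 4) / ((n+1)(n+2)) * a_n; check: a_0 = 1, a_1 = 2, a_2 = 2, a_3 = 3, a_4 = 7/3, a_5 = 57/20


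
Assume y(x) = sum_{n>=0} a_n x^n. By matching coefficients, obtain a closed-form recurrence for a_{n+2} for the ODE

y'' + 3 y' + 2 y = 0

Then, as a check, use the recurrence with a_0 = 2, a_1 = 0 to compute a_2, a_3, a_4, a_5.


Substitute y = sum_n a_n x^n.
y''(x) has coefficient (n+2)(n+1) a_{n+2} at x^n;
3 y'(x) has coefficient 3 (n+1) a_{n+1} at x^n;
2 y(x) has coefficient 2 a_n at x^n.
Matching x^n: (n+2)(n+1) a_{n+2} + 3 (n+1) a_{n+1} + 2 a_n = 0.
Thus a_{n+2} = [-3 (n+1) a_{n+1} - 2 a_n] / ((n+1)(n+2)).

Check with a_0 = 2, a_1 = 0 (apply the recurrence for n = 0, 1, 2, 3): a_0 = 2, a_1 = 0, a_2 = -2, a_3 = 2, a_4 = -7/6, a_5 = 1/2.

a_(n+2) = [-3 (n+1) a_(n+1) - 2 a_n] / ((n+1)(n+2)); check: a_0 = 2, a_1 = 0, a_2 = -2, a_3 = 2, a_4 = -7/6, a_5 = 1/2


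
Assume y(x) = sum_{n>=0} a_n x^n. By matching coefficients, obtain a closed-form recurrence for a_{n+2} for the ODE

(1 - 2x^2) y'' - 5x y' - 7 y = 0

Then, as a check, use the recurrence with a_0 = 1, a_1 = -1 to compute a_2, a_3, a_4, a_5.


Substitute y = sum_n a_n x^n.
(1 - 2 x^2) y'' contributes (n+2)(n+1) a_{n+2} - 2 n(n-1) a_n at x^n.
-5 x y'(x) contributes -5 n a_n at x^n.
-7 y(x) contributes -7 a_n at x^n.
Matching x^n: (n+2)(n+1) a_{n+2} + (-2 n(n-1) - 5 n - 7) a_n = 0.
Thus a_{n+2} = (2 n(n-1) + 5 n + 7) / ((n+1)(n+2)) * a_n.

Check with a_0 = 1, a_1 = -1 (apply the recurrence for n = 0, 1, 2, 3): a_0 = 1, a_1 = -1, a_2 = 7/2, a_3 = -2, a_4 = 49/8, a_5 = -17/5.

a_(n+2) = (2 n(n-1) + 5 n + 7) / ((n+1)(n+2)) * a_n; check: a_0 = 1, a_1 = -1, a_2 = 7/2, a_3 = -2, a_4 = 49/8, a_5 = -17/5


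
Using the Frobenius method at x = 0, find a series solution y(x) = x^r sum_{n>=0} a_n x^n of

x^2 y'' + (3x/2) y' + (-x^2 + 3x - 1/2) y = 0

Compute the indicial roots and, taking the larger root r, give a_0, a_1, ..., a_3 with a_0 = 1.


Write in Frobenius form y'' + (p(x)/x) y' + (q(x)/x^2) y = 0:
  p(x) = 3/2,  q(x) = -x^2 + 3x - 1/2.
Indicial equation: r(r-1) + (3/2) r + (-1/2) = 0 -> roots r_1 = 1/2, r_2 = -1.
Take r = r_1 = 1/2. Let y(x) = x^r sum_{n>=0} a_n x^n with a_0 = 1.
Substitute y = x^r sum a_n x^n and match x^{r+n}. The recurrence is
  D(n) a_n + 3 a_{n-1} - 1 a_{n-2} = 0,  where D(n) = (r+n)(r+n-1) + (3/2)(r+n) + (-1/2).
  a_n = [-3 a_{n-1} + 1 a_{n-2}] / D(n).
Since the indicial polynomial factors as (r - r_1)(r - r_2), D(n) = (r_1 + n - r_1)(r_1 + n - r_2) = n(n + 3/2).
Evaluating step by step (a_0 = 1):
  n = 1: D(1) = 1(1 + 3/2) = 5/2; numerator = -3(1) = -3; a_1 = (-3)/(5/2) = -6/5
  n = 2: D(2) = 2(2 + 3/2) = 7; numerator = -3(-6/5) + 1(1) = 23/5; a_2 = (23/5)/(7) = 23/35
  n = 3: D(3) = 3(3 + 3/2) = 27/2; numerator = -3(23/35) + 1(-6/5) = -111/35; a_3 = (-111/35)/(27/2) = -74/315

r = 1/2; a_0 = 1; a_1 = -6/5; a_2 = 23/35; a_3 = -74/315


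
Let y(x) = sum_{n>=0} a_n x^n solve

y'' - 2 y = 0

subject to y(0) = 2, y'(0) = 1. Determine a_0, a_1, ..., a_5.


Ansatz: y(x) = sum_{n>=0} a_n x^n, so y'(x) = sum_{n>=1} n a_n x^(n-1) and y''(x) = sum_{n>=2} n(n-1) a_n x^(n-2).
Substitute into P(x) y'' + Q(x) y' + R(x) y = 0 with P(x) = 1, Q(x) = 0, R(x) = -2, and match powers of x.
Initial conditions: a_0 = 2, a_1 = 1.
Setting the coefficient of each power of x to zero and solving order by order (substituting the coefficients already found):
  x^0: 2 a_2 - 2 a_0 = 0  ->  2 a_2 = 2 a_0 = 4  ->  a_2 = 2
  x^1: 6 a_3 - 2 a_1 = 0  ->  6 a_3 = 2 a_1 = 2  ->  a_3 = 1/3
  x^2: 12 a_4 - 2 a_2 = 0  ->  12 a_4 = 2 a_2 = 4  ->  a_4 = 1/3
  x^3: 20 a_5 - 2 a_3 = 0  ->  20 a_5 = 2 a_3 = 2/3  ->  a_5 = 1/30
Truncated series: y(x) = 2 + x + 2 x^2 + (1/3) x^3 + (1/3) x^4 + (1/30) x^5 + O(x^6).

a_0 = 2; a_1 = 1; a_2 = 2; a_3 = 1/3; a_4 = 1/3; a_5 = 1/30


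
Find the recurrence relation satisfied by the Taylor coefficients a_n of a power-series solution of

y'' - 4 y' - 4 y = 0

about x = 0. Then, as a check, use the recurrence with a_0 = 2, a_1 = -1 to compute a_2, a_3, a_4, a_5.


Substitute y = sum_n a_n x^n.
y''(x) has coefficient (n+2)(n+1) a_{n+2} at x^n;
-4 y'(x) has coefficient -4 (n+1) a_{n+1} at x^n;
-4 y(x) has coefficient -4 a_n at x^n.
Matching x^n: (n+2)(n+1) a_{n+2} - 4 (n+1) a_{n+1} - 4 a_n = 0.
Thus a_{n+2} = [4 (n+1) a_{n+1} + 4 a_n] / ((n+1)(n+2)).

Check with a_0 = 2, a_1 = -1 (apply the recurrence for n = 0, 1, 2, 3): a_0 = 2, a_1 = -1, a_2 = 2, a_3 = 2, a_4 = 8/3, a_5 = 38/15.

a_(n+2) = [4 (n+1) a_(n+1) + 4 a_n] / ((n+1)(n+2)); check: a_0 = 2, a_1 = -1, a_2 = 2, a_3 = 2, a_4 = 8/3, a_5 = 38/15


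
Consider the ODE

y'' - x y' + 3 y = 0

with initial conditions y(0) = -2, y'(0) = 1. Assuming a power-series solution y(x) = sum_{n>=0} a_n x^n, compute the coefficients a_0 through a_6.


Ansatz: y(x) = sum_{n>=0} a_n x^n, so y'(x) = sum_{n>=1} n a_n x^(n-1) and y''(x) = sum_{n>=2} n(n-1) a_n x^(n-2).
Substitute into P(x) y'' + Q(x) y' + R(x) y = 0 with P(x) = 1, Q(x) = -x, R(x) = 3, and match powers of x.
Initial conditions: a_0 = -2, a_1 = 1.
Setting the coefficient of each power of x to zero and solving order by order (substituting the coefficients already found):
  x^0: 2 a_2 + 3 a_0 = 0  ->  2 a_2 = -3 a_0 = 6  ->  a_2 = 3
  x^1: 6 a_3 + 2 a_1 = 0  ->  6 a_3 = -2 a_1 = -2  ->  a_3 = -1/3
  x^2: 12 a_4 + a_2 = 0  ->  12 a_4 = -a_2 = -3  ->  a_4 = -1/4
  x^3: 20 a_5 = 0  ->  a_5 = 0
  x^4: 30 a_6 - a_4 = 0  ->  30 a_6 = a_4 = -1/4  ->  a_6 = -1/120
Truncated series: y(x) = -2 + x + 3 x^2 - (1/3) x^3 - (1/4) x^4 - (1/120) x^6 + O(x^7).

a_0 = -2; a_1 = 1; a_2 = 3; a_3 = -1/3; a_4 = -1/4; a_5 = 0; a_6 = -1/120


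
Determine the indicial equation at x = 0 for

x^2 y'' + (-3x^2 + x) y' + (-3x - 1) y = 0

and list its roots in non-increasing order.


Divide by x^2 to reach normal form y'' + P_1(x) y' + P_2(x) y = 0 with P_1(x) = -3 + 1/x and P_2(x) = -3/x - 1/x^2.
x = 0 is a singular point because the y'-coefficient -3 + 1/x has a pole at x = 0 and the y-coefficient -3/x - 1/x^2 has a pole at x = 0.
It is a regular singular point because x P_1(x) = p(x) = 1 - 3x and x^2 P_2(x) = q(x) = -3x - 1 are polynomials, hence analytic at x = 0.
p(0) = 1,  q(0) = -1.
Indicial equation: r(r-1) + p(0) r + q(0) = 0, i.e. r^2 + (p(0) - 1) r + q(0) = 0, i.e. r^2 - 1 = 0.
Discriminant: (0)^2 - 4(-1) = 4, so r = (0 ± 2)/2.
Solving: r_1 = 1, r_2 = -1.

indicial: r^2 - 1 = 0; roots r_1 = 1, r_2 = -1


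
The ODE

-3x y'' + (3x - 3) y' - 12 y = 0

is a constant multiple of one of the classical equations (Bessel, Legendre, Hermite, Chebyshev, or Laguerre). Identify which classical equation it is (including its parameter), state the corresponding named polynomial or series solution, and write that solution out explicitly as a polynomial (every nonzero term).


All three coefficients share the factor -3; dividing through by -3 gives  x y'' + (1 - x) y' + 4 y = 0.
This matches the Laguerre equation x y'' + (1 - x) y' + n y = 0 with n = 4; the polynomial solution is L_4(x).
With y = sum_k a_k x^k, matching x^k gives (k+1)k a_{k+1} + (k+1) a_{k+1} - k a_k + n a_k = 0, i.e. (k+1)^2 a_{k+1} = (k - n) a_k = (k - 4) a_k. The right side vanishes at k = 4, so the series terminates at degree 4.
Standard normalization L_n(0) = 1 gives a_0 = 1. Work upward with a_{k+1} = (k - 4) a_k / (k+1)^2:
  a_1 = (0 - 4)(1) / 1^2 = -4/1 = -4
  a_2 = (1 - 4)(-4) / 2^2 = 12/4 = 3
  a_3 = (2 - 4)(3) / 3^2 = -6/9 = -2/3
  a_4 = (3 - 4)(-2/3) / 4^2 = (2/3)/16 = 1/24
Hence L_4(x) = x^4/24 - 2 x^3/3 + 3 x^2 - 4 x + 1.

L_4(x); series = x^4/24 - 2 x^3/3 + 3 x^2 - 4 x + 1
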